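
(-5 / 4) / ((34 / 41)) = -205 / 136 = -1.51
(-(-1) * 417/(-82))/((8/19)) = -7923/656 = -12.08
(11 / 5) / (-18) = -11 / 90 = -0.12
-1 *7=-7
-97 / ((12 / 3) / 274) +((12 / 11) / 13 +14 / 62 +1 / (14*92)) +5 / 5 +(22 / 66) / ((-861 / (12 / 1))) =-4665472679729 / 702293592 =-6643.19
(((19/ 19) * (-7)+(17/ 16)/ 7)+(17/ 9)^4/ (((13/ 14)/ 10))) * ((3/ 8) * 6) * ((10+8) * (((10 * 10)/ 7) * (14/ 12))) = 31104738725/ 353808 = 87914.18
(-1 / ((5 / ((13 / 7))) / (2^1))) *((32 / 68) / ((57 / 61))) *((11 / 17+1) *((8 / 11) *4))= -1624064 / 906015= -1.79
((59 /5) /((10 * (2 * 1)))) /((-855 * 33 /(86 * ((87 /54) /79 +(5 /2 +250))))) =-20704457 /45592875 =-0.45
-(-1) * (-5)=-5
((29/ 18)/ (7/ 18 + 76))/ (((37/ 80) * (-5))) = -464/ 50875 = -0.01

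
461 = 461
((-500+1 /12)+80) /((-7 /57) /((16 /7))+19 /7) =-2680748 /16985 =-157.83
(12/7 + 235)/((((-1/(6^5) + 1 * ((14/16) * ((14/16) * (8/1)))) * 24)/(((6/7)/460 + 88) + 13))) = 43650858042/268378145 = 162.65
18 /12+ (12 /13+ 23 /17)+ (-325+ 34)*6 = -770063 /442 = -1742.22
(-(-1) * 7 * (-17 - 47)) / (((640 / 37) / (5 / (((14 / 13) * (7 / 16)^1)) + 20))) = -5550 / 7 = -792.86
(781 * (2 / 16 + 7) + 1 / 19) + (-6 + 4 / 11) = 9294717 / 1672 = 5559.04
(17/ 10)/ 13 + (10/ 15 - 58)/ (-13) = 1771/ 390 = 4.54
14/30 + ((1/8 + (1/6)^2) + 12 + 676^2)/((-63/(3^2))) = -164514559/2520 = -65283.56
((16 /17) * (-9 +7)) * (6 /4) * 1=-48 /17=-2.82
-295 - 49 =-344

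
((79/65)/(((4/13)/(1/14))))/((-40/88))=-869/1400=-0.62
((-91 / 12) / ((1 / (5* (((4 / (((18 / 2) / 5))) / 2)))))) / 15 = -455 / 162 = -2.81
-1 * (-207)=207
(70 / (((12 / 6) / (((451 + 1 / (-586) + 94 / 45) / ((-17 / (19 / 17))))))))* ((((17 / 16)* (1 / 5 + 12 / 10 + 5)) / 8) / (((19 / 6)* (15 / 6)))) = -111.94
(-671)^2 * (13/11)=532103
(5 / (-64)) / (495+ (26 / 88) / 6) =-165 / 1045544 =-0.00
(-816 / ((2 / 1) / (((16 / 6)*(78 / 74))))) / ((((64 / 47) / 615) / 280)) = -5365924200 / 37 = -145024978.38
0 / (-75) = 0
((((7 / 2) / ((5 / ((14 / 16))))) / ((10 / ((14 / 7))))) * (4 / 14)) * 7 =49 / 200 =0.24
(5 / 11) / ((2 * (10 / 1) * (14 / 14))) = 1 / 44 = 0.02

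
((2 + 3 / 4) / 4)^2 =121 / 256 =0.47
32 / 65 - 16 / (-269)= 9648 / 17485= 0.55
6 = 6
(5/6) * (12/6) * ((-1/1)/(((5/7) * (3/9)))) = -7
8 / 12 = 2 / 3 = 0.67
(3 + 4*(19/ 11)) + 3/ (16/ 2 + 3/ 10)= 9377/ 913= 10.27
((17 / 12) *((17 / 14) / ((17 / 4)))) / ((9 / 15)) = 85 / 126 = 0.67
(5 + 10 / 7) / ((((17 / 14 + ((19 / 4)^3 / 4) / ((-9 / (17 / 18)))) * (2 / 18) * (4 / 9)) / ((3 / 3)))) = -37791360 / 463709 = -81.50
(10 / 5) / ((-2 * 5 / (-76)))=76 / 5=15.20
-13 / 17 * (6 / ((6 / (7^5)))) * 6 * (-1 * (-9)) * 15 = -176977710 / 17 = -10410453.53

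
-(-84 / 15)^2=-784 / 25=-31.36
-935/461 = -2.03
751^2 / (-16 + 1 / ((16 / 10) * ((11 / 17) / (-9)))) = -49632088 / 2173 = -22840.35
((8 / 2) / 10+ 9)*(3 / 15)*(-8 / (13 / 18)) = -6768 / 325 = -20.82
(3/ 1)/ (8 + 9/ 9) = 1/ 3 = 0.33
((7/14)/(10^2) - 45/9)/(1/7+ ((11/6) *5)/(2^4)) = -2268/325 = -6.98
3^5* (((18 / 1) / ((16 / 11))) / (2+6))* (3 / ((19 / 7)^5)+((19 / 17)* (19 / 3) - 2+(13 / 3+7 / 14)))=20115493349589 / 5387991424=3733.39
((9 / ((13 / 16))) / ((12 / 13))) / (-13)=-12 / 13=-0.92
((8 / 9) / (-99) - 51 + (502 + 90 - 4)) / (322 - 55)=478459 / 237897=2.01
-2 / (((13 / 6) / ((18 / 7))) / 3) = -648 / 91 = -7.12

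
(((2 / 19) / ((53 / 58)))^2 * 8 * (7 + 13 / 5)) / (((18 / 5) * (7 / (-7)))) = -861184 / 3042147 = -0.28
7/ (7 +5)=7/ 12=0.58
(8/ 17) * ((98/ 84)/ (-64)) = -7/ 816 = -0.01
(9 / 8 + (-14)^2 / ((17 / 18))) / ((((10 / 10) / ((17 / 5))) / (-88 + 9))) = -2241783 / 40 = -56044.58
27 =27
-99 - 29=-128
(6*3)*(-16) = -288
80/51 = 1.57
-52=-52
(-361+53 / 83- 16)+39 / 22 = -683999 / 1826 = -374.59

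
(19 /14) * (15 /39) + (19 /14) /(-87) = 4009 /7917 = 0.51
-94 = -94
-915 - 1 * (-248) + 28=-639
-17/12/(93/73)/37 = -1241/41292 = -0.03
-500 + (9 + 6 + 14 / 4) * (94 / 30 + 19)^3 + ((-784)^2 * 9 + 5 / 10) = 38690971991 / 6750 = 5731995.85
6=6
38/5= 7.60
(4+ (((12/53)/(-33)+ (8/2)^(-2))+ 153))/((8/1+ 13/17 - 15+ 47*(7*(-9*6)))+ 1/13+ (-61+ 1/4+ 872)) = -323768315/34964709076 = -0.01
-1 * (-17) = 17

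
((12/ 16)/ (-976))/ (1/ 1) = -3/ 3904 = -0.00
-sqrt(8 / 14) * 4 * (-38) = 304 * sqrt(7) / 7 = 114.90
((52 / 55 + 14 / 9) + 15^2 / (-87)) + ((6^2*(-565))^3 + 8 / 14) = -845578793422391141 / 100485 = -8414975303999.51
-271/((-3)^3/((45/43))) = 1355/129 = 10.50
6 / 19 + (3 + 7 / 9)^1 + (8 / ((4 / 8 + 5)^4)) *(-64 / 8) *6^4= -86.55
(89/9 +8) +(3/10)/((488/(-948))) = 190021/10980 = 17.31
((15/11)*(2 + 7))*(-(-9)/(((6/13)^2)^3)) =24134045/2112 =11427.10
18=18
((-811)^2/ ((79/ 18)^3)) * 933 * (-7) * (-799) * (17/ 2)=170139288582531828/ 493039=345082820187.72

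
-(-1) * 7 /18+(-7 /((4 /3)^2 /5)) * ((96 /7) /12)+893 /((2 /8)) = 31949 /9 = 3549.89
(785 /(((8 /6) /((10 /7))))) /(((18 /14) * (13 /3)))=150.96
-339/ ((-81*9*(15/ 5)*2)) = 113/ 1458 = 0.08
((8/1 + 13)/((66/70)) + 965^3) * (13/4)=32126099265/11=2920554478.64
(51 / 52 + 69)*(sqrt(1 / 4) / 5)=3639 / 520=7.00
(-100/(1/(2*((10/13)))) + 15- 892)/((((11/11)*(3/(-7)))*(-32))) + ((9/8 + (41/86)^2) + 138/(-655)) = -37294574767/503815520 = -74.02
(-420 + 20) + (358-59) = -101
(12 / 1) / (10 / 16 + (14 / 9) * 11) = 864 / 1277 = 0.68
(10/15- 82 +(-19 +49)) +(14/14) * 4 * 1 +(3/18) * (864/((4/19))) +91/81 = 51661/81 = 637.79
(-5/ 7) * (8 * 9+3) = -375/ 7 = -53.57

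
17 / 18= 0.94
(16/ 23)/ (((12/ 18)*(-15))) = -8/ 115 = -0.07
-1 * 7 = -7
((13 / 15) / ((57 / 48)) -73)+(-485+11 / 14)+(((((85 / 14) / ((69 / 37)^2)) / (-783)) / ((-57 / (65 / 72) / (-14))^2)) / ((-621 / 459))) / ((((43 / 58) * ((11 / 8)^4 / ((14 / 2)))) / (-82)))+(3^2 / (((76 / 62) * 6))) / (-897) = -496138465500497759177533 / 891528222868523980740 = -556.50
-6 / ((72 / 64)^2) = -128 / 27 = -4.74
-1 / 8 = -0.12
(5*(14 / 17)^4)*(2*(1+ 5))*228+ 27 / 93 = 16292208969 / 2589151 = 6292.49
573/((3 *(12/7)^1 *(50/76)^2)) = 482657/1875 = 257.42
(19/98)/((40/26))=247/1960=0.13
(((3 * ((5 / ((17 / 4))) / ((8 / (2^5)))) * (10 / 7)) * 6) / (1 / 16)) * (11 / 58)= 1267200 / 3451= 367.20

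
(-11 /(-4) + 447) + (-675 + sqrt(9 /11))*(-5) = 3820.23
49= 49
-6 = -6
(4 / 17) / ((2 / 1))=2 / 17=0.12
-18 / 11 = -1.64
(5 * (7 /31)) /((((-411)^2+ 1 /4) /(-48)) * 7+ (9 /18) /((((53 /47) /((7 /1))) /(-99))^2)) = 2696640 /392183346173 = 0.00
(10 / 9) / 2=5 / 9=0.56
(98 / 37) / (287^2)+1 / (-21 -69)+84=83.99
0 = 0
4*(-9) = -36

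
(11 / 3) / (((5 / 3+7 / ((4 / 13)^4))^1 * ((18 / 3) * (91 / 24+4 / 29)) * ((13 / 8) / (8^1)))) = 20905984 / 21370723855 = 0.00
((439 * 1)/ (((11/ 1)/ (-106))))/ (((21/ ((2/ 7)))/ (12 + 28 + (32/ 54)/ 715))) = -71868598688/ 31216185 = -2302.29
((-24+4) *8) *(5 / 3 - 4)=373.33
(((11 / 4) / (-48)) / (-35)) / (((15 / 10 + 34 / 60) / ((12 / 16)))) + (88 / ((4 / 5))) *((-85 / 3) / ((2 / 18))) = -1558233567 / 55552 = -28050.00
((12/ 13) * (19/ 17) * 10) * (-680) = -91200/ 13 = -7015.38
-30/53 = -0.57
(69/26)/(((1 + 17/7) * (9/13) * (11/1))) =0.10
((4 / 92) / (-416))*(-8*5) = 5 / 1196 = 0.00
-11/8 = -1.38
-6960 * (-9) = 62640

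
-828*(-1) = 828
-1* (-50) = 50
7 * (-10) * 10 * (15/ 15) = -700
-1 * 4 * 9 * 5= -180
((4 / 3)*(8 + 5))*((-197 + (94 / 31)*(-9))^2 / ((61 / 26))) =65361370568 / 175863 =371660.73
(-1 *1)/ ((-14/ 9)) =0.64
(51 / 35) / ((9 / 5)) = 17 / 21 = 0.81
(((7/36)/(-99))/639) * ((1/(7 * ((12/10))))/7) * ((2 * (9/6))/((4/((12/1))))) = -5/10627848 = -0.00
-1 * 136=-136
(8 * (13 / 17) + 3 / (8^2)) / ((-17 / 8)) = -6707 / 2312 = -2.90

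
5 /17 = 0.29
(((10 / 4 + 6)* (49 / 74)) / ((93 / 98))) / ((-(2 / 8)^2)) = -326536 / 3441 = -94.90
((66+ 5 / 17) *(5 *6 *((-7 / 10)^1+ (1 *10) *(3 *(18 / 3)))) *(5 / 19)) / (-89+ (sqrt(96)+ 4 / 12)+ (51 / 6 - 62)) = -155129983470 / 233901419 - 4364735760 *sqrt(6) / 233901419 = -708.94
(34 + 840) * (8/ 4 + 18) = 17480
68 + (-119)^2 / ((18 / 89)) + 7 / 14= 630781 / 9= 70086.78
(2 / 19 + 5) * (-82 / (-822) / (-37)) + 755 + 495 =361162273 / 288933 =1249.99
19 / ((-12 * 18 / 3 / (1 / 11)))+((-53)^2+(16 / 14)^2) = 109061429 / 38808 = 2810.28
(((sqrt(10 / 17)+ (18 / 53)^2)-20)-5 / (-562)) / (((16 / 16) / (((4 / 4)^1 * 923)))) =-28960995921 / 1578658+ 923 * sqrt(170) / 17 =-17637.42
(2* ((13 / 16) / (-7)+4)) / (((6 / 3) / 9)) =3915 / 112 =34.96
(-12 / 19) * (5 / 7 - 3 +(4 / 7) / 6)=184 / 133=1.38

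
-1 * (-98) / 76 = 49 / 38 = 1.29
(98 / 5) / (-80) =-49 / 200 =-0.24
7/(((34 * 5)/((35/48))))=49/1632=0.03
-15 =-15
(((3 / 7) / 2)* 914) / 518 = 1371 / 3626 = 0.38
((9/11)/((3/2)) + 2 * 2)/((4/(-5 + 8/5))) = -85/22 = -3.86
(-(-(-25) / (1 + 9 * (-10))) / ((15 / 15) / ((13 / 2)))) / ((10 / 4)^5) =208 / 11125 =0.02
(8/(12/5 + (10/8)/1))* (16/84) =640/1533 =0.42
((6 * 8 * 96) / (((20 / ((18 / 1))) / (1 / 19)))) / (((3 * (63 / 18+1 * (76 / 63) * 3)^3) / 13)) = 512096256 / 195341185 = 2.62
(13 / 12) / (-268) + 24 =77171 / 3216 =24.00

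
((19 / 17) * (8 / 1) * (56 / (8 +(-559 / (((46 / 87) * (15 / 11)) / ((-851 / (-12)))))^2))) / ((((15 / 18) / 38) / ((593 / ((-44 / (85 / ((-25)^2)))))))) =-165723328512 / 11971294781140475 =-0.00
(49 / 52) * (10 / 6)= 245 / 156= 1.57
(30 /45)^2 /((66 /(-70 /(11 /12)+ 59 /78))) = -64871 /127413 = -0.51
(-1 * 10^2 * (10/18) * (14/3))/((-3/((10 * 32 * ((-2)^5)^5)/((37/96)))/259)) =-16836271800320000/27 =-623565622234074.07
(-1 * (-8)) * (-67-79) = -1168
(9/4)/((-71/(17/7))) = -0.08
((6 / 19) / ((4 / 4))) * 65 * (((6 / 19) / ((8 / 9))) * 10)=26325 / 361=72.92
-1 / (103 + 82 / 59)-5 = -30854 / 6159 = -5.01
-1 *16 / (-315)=16 / 315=0.05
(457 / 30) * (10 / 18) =457 / 54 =8.46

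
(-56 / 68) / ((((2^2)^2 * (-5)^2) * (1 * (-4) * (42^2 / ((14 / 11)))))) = 1 / 2692800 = 0.00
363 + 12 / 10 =1821 / 5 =364.20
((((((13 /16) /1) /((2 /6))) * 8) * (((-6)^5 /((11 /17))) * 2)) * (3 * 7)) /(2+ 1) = -36088416 /11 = -3280765.09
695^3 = 335702375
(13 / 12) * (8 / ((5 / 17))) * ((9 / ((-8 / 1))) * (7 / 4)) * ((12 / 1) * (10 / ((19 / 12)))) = -83538 / 19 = -4396.74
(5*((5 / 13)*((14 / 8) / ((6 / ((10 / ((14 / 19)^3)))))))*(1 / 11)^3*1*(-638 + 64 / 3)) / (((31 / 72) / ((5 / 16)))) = -3965359375 / 841064224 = -4.71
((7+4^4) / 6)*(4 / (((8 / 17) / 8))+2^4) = 3682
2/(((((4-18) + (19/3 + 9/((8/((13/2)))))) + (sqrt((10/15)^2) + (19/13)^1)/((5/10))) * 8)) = 0.06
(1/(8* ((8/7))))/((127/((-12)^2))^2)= 2268/16129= 0.14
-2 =-2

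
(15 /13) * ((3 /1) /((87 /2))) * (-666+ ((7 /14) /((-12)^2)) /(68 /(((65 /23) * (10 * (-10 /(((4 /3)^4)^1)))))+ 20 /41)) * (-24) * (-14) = -17807.45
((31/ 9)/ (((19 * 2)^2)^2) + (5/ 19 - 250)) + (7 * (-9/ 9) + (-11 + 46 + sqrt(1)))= -4142396993/ 18766224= -220.74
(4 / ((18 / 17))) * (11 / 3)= 374 / 27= 13.85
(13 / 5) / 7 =13 / 35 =0.37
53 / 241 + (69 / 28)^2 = 1188953 / 188944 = 6.29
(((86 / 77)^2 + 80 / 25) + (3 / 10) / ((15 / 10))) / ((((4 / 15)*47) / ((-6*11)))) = -1239957 / 50666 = -24.47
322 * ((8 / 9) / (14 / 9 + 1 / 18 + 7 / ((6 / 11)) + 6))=14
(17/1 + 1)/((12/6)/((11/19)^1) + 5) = 2.13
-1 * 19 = -19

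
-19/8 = -2.38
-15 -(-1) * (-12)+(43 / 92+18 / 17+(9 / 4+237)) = 167173 / 782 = 213.78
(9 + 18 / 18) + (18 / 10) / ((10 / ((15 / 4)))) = 427 / 40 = 10.68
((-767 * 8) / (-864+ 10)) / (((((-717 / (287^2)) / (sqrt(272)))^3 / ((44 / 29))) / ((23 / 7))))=-38526544965012549372928 * sqrt(17) / 652056607197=-243612306857.38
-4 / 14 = -2 / 7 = -0.29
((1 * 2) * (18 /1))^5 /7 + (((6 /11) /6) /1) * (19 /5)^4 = 415705872247 /48125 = 8638044.10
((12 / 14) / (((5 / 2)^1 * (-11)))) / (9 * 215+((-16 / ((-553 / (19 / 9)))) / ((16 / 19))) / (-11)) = -2133 / 132418855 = -0.00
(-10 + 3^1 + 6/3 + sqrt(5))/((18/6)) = -5/3 + sqrt(5)/3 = -0.92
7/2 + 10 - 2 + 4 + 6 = 43/2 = 21.50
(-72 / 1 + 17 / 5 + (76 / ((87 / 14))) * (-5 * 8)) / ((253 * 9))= -242641 / 990495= -0.24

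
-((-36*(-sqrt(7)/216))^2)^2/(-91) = 7/16848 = 0.00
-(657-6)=-651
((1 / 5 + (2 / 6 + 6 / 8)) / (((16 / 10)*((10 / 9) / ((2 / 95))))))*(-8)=-231 / 1900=-0.12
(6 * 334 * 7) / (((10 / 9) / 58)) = 732261.60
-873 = -873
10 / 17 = 0.59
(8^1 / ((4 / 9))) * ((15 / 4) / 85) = 27 / 34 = 0.79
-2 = -2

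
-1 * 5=-5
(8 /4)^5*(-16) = -512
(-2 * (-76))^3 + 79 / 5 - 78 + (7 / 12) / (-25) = 1053523733 / 300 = 3511745.78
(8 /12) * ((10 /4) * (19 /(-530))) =-19 /318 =-0.06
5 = 5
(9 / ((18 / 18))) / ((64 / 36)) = 81 / 16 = 5.06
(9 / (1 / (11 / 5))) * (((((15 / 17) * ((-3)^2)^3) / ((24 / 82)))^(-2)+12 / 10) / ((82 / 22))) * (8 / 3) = 25942955877872 / 1526143548375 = 17.00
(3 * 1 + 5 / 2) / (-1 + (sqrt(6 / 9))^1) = -33 / 2-11 * sqrt(6) / 2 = -29.97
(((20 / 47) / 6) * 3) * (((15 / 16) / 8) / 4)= 75 / 12032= 0.01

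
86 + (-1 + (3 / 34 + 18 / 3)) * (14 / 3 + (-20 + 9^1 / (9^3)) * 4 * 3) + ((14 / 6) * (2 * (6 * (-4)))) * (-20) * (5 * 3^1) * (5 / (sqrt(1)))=76602199 / 459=166889.32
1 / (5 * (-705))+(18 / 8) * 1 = 31721 / 14100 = 2.25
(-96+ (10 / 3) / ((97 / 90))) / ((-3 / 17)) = 51068 / 97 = 526.47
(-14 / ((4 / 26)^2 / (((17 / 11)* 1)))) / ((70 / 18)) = -25857 / 110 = -235.06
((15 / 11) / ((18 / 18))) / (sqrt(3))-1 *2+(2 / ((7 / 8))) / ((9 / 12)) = 5 *sqrt(3) / 11+22 / 21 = 1.83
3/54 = 0.06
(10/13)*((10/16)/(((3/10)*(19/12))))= 250/247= 1.01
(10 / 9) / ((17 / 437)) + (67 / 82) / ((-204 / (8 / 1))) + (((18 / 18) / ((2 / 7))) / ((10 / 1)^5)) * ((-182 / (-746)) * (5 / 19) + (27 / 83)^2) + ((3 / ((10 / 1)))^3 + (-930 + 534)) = -11253401600911269551 / 30626255763900000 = -367.44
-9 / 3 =-3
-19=-19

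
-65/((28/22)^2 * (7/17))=-133705/1372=-97.45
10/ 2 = 5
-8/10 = -4/5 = -0.80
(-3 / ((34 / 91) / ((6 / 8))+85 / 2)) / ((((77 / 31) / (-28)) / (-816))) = -9749376 / 15191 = -641.79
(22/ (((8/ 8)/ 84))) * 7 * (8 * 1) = 103488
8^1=8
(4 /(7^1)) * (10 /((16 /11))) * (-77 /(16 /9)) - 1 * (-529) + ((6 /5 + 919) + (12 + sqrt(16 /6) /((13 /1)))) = 1291.17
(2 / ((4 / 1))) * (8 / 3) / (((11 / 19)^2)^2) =521284 / 43923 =11.87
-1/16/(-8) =1/128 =0.01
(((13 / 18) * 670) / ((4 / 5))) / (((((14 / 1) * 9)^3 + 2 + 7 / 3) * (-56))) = -21775 / 4032766752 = -0.00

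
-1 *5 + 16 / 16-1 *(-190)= 186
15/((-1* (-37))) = 15/37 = 0.41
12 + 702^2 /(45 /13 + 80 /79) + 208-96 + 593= 509404323 /4595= 110860.57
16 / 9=1.78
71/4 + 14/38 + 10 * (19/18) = 19613/684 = 28.67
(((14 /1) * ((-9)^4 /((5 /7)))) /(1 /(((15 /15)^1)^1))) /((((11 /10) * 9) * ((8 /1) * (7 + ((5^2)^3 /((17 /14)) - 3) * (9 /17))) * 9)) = 1147041 /43346908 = 0.03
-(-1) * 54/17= 3.18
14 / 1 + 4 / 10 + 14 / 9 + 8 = 1078 / 45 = 23.96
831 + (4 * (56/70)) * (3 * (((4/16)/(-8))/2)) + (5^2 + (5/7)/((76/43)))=569409/665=856.25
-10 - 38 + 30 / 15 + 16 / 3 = -122 / 3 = -40.67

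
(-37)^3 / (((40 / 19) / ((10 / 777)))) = -26011 / 84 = -309.65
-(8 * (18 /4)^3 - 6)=-723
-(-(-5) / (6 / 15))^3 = -15625 / 8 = -1953.12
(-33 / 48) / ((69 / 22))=-121 / 552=-0.22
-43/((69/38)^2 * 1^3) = -62092/4761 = -13.04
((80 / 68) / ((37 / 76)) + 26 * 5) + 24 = 98386 / 629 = 156.42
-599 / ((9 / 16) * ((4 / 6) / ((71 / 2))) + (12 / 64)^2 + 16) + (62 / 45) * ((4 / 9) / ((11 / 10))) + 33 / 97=-918360376843 / 25206175269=-36.43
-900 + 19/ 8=-7181/ 8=-897.62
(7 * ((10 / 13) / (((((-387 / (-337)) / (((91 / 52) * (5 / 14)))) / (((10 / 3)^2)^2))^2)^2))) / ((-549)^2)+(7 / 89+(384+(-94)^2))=3227145865239272185444277588711 / 336714627574987086366091917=9584.22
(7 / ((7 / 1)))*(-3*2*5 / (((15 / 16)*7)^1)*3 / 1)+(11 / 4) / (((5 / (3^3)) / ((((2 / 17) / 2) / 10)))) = -324321 / 23800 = -13.63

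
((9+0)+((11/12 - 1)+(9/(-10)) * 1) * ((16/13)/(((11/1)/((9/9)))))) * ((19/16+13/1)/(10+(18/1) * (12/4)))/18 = 0.11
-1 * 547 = -547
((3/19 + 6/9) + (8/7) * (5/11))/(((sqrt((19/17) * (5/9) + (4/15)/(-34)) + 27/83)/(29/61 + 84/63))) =-371935105965/238569385208 + 13451247841 * sqrt(39865)/715708155624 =2.19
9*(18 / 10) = 81 / 5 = 16.20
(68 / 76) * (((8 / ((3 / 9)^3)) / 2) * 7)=12852 / 19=676.42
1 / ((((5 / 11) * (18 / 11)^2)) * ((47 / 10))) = 1331 / 7614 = 0.17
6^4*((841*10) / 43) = 10899360 / 43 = 253473.49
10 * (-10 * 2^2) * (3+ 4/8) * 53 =-74200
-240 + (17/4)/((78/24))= -3103/13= -238.69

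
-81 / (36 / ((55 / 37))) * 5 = -2475 / 148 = -16.72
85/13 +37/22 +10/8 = 5417/572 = 9.47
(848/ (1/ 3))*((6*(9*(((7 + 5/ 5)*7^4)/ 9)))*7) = 2052336384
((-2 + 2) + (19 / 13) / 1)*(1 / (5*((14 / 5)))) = 19 / 182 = 0.10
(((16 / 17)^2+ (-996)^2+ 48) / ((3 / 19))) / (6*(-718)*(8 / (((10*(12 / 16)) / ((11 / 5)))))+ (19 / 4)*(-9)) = -544742828800 / 880194873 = -618.89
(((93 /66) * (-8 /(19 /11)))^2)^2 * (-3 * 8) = -5674113024 /130321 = -43539.51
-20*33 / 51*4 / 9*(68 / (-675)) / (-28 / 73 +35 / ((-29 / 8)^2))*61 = 15.50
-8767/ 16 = -547.94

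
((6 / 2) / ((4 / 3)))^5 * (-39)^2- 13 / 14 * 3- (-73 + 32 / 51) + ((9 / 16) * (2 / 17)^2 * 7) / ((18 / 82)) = 545512308653 / 6214656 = 87778.36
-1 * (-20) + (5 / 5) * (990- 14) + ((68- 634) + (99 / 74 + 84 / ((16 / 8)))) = 35027 / 74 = 473.34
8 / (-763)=-8 / 763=-0.01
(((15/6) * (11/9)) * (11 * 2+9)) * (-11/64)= -18755/1152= -16.28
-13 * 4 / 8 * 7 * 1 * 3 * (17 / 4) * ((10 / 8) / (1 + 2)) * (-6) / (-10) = -4641 / 32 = -145.03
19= 19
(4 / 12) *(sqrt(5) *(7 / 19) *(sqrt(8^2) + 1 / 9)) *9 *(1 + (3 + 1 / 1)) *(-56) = -143080 *sqrt(5) / 57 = -5612.92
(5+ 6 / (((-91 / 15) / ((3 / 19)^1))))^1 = 8375 / 1729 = 4.84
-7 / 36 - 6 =-6.19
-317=-317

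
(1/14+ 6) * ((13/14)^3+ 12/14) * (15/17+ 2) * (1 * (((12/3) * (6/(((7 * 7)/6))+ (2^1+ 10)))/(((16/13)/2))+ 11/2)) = 196766995/76832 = 2561.00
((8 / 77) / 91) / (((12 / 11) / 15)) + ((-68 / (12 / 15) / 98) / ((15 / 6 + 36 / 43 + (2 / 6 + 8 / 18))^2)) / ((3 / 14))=-3171814 / 14201915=-0.22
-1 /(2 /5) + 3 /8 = -17 /8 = -2.12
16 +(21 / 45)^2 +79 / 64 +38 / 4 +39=949711 / 14400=65.95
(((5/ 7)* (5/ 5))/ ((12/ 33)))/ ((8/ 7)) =55/ 32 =1.72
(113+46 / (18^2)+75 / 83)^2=2351490370849 / 180794916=13006.40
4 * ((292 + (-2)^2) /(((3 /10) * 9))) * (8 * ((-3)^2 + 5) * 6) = 2652160 /9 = 294684.44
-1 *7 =-7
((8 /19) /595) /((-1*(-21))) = 8 /237405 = 0.00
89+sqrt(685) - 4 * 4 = sqrt(685)+73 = 99.17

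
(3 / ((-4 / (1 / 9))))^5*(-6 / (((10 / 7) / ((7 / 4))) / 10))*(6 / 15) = 49 / 414720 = 0.00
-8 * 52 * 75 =-31200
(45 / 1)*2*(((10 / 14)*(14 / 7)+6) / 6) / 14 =7.96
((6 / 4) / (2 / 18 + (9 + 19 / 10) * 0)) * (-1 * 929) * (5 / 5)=-25083 / 2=-12541.50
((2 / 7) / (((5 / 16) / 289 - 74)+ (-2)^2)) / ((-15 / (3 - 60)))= -175712 / 11328625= -0.02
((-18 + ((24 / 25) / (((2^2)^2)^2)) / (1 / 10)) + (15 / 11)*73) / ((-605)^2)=71793 / 322102000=0.00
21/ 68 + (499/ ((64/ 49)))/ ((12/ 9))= 1248345/ 4352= 286.84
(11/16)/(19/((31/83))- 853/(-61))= 20801/1962240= 0.01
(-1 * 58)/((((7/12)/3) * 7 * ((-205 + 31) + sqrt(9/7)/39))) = 27144 * sqrt(7)/1755008843 + 61399728/250715549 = 0.24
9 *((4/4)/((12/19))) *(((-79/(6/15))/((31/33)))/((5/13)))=-1931787/248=-7789.46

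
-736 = -736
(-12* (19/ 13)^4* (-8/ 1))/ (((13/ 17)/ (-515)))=-109532194080/ 371293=-295002.04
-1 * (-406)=406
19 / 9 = 2.11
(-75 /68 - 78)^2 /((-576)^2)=3214849 /170459136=0.02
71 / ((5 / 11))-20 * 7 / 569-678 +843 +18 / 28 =12809201 / 39830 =321.60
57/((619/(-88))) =-5016/619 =-8.10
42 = 42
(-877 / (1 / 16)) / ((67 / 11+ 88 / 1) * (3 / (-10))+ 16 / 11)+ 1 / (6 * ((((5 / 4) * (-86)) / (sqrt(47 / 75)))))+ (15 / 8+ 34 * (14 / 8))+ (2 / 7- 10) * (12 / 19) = 19109449 / 32984- sqrt(141) / 9675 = 579.35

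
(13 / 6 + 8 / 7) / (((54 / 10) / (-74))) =-25715 / 567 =-45.35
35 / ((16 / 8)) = 35 / 2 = 17.50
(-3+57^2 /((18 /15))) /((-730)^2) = 5409 /1065800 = 0.01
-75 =-75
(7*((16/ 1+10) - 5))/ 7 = 21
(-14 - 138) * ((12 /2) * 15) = -13680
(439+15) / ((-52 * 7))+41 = 7235 / 182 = 39.75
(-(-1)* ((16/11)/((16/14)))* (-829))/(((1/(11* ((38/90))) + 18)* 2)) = -110257/3807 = -28.96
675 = 675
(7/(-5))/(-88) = 7/440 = 0.02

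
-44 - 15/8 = -45.88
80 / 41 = 1.95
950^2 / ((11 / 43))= 3527954.55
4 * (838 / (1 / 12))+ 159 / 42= 563189 / 14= 40227.79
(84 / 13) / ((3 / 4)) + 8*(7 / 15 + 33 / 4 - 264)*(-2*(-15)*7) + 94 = -5574054 / 13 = -428773.38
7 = 7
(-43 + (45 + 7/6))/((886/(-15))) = -95/1772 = -0.05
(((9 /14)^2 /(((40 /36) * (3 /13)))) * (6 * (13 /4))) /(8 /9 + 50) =1108809 /1795360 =0.62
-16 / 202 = -8 / 101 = -0.08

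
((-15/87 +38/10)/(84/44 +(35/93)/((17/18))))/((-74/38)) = -57935218/71767605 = -0.81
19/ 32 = 0.59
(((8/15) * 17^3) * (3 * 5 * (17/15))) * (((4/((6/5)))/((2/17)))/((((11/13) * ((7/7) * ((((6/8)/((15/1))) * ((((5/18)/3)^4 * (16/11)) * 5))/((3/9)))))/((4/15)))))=4960414232.62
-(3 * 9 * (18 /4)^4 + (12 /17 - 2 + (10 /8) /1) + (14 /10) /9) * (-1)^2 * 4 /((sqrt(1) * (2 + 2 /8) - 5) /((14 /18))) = 948631733 /75735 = 12525.67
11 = 11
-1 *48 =-48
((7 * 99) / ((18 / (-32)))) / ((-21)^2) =-176 / 63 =-2.79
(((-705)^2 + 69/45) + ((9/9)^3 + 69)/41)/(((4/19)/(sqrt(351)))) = 1451943748 * sqrt(39)/205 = 44231150.24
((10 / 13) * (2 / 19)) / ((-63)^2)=20 / 980343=0.00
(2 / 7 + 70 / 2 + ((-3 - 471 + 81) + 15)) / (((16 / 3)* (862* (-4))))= 7197 / 386176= 0.02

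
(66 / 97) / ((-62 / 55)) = -1815 / 3007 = -0.60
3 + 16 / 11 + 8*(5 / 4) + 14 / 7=181 / 11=16.45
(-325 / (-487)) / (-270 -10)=-65 / 27272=-0.00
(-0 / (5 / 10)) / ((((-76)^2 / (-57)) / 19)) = 0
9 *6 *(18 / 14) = 486 / 7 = 69.43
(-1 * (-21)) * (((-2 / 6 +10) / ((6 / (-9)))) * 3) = -1827 / 2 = -913.50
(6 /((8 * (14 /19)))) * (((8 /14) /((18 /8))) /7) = 38 /1029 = 0.04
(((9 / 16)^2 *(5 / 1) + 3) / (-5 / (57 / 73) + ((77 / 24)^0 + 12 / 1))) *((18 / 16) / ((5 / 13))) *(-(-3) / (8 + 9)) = 1380483 / 3850240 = 0.36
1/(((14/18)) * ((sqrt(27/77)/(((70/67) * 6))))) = 60 * sqrt(231)/67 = 13.61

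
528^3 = 147197952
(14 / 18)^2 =0.60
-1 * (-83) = 83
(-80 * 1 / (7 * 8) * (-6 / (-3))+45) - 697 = -4584 / 7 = -654.86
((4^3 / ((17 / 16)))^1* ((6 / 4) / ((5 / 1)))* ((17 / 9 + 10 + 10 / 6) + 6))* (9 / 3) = 90112 / 85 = 1060.14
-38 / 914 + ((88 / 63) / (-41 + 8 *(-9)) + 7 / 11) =20843434 / 35787213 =0.58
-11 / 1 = -11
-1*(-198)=198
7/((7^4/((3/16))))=3/5488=0.00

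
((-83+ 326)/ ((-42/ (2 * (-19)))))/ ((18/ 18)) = 1539/ 7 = 219.86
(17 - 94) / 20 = -3.85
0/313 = 0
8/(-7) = -8/7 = -1.14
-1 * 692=-692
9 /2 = 4.50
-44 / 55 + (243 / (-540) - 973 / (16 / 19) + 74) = -17323 / 16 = -1082.69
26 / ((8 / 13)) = 169 / 4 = 42.25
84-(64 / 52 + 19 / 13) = 1057 / 13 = 81.31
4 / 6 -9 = -25 / 3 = -8.33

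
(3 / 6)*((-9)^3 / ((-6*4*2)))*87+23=21877 / 32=683.66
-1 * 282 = -282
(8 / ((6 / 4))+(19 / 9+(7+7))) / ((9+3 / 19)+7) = 3667 / 2763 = 1.33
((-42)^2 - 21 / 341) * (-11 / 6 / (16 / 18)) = -1804509 / 496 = -3638.12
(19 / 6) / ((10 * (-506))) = -19 / 30360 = -0.00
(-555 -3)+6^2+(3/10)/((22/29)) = -114753/220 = -521.60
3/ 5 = 0.60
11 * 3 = 33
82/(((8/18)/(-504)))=-92988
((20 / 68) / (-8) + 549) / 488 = 74659 / 66368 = 1.12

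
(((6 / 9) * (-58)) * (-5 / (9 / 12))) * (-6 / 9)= -4640 / 27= -171.85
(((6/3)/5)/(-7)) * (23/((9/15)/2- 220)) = 92/15379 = 0.01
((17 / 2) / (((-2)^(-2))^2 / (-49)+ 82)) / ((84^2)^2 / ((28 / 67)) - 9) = 6664 / 7658734993065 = 0.00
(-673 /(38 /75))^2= 2547725625 /1444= 1764352.93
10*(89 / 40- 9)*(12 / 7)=-813 / 7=-116.14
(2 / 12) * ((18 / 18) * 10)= 5 / 3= 1.67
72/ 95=0.76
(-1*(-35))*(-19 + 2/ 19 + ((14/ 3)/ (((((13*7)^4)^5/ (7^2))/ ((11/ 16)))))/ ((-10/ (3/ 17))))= -2158574704012181943214829109114346798329889/ 3264060435832189170002527104908284056368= -661.32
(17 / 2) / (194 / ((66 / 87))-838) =-187 / 12810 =-0.01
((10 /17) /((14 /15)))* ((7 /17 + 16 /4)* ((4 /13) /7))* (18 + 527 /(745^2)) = 8991879300 /4087048693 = 2.20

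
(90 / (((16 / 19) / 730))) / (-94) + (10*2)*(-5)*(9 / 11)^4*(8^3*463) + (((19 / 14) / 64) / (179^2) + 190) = -209874213951867057507 / 19755256377472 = -10623715.02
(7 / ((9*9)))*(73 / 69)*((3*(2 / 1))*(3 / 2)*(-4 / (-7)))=292 / 621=0.47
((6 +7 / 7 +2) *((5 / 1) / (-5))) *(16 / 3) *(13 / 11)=-624 / 11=-56.73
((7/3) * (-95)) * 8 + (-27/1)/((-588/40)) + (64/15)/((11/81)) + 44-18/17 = -233263028/137445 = -1697.14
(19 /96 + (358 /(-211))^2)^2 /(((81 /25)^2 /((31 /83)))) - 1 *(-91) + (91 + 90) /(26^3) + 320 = 8989983476541001616892547 /21854983066223383305216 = 411.35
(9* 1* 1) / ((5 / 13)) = 117 / 5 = 23.40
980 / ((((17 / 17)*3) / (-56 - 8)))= -62720 / 3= -20906.67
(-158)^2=24964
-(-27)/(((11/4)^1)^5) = 27648/161051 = 0.17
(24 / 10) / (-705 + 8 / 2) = -12 / 3505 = -0.00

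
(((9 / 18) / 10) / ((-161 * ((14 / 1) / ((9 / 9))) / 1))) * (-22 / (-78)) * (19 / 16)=-209 / 28129920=-0.00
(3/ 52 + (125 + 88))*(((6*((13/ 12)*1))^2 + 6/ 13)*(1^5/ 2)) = 24606459/ 5408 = 4550.01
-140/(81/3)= -140/27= -5.19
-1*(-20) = 20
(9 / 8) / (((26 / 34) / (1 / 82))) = 153 / 8528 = 0.02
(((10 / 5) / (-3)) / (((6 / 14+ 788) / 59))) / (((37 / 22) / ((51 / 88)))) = -7021 / 408406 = -0.02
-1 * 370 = -370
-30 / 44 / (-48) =0.01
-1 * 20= -20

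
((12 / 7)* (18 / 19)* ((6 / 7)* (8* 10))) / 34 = 51840 / 15827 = 3.28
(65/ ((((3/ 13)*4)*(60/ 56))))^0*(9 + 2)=11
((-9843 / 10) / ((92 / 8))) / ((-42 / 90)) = 29529 / 161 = 183.41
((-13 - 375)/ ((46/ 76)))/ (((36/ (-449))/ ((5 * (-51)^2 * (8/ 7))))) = 19131961840/ 161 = 118832061.12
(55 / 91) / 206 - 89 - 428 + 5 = -9597897 / 18746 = -512.00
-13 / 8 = -1.62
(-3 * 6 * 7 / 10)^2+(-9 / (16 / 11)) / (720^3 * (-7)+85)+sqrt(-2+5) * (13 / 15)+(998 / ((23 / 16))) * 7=13 * sqrt(3) / 15+24126521805926921 / 4807434083600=5020.09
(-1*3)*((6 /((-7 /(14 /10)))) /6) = 3 /5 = 0.60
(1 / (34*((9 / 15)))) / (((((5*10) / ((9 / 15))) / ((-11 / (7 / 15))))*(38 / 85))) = -33 / 1064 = -0.03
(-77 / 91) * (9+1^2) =-110 / 13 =-8.46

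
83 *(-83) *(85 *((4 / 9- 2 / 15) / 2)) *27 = -2459373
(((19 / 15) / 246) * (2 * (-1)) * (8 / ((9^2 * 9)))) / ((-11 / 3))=0.00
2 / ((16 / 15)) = 15 / 8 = 1.88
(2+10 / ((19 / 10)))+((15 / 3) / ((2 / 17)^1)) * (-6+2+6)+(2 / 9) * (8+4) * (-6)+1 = 1468 / 19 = 77.26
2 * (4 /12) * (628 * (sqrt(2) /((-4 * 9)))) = -314 * sqrt(2) /27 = -16.45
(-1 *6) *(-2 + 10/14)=54/7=7.71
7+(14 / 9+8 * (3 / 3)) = 149 / 9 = 16.56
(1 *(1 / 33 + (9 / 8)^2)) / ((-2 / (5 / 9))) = -13685 / 38016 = -0.36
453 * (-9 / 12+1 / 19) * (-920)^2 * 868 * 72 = -317498703782400 / 19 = -16710458093810.53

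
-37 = -37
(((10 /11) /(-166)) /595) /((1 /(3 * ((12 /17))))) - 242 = -446973794 /1846999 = -242.00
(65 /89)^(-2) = 7921 /4225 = 1.87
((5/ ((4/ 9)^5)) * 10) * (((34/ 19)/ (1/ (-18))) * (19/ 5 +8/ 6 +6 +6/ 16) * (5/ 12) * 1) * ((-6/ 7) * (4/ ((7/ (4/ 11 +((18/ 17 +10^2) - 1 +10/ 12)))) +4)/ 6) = 82540858806225/ 20973568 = 3935470.53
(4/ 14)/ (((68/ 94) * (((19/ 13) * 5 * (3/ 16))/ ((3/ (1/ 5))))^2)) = 2033408/ 42959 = 47.33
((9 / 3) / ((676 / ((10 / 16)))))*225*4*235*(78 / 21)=793125 / 364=2178.91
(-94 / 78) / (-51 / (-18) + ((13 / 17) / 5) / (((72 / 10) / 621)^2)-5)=-12784 / 12046151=-0.00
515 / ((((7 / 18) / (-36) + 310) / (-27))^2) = 157646658240 / 40349962129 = 3.91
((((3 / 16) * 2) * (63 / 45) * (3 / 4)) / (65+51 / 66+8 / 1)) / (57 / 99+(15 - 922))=-7623 / 1294591360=-0.00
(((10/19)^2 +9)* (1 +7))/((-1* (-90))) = 0.82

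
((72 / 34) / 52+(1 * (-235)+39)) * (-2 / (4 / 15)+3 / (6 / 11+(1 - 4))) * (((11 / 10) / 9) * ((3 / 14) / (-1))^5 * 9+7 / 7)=36549549770833 / 21394638720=1708.35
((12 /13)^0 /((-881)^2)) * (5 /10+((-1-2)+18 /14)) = -17 /10866254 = -0.00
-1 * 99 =-99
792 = 792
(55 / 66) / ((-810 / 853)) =-853 / 972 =-0.88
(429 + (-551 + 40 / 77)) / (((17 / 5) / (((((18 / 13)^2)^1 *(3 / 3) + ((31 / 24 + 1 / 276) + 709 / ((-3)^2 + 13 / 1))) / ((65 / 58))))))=-1644193364999 / 1455191738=-1129.88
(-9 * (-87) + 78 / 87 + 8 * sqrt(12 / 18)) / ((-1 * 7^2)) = -22733 / 1421 - 8 * sqrt(6) / 147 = -16.13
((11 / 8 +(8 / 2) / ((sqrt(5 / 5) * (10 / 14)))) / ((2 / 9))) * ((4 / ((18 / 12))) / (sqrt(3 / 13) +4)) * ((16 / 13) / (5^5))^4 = 109707264 / 214760303497314453125 - 27426816 * sqrt(39) / 2791883945465087890625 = 0.00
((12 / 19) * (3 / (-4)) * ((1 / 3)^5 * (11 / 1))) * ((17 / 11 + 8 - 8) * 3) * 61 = -1037 / 171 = -6.06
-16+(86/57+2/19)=-820/57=-14.39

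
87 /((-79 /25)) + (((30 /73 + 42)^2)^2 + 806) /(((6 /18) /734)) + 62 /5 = 79933052618311184123 /11217305195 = 7125869469.43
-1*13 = -13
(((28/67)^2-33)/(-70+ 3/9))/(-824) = -0.00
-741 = -741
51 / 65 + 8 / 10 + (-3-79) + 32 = -3147 / 65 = -48.42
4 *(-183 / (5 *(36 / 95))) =-1159 / 3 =-386.33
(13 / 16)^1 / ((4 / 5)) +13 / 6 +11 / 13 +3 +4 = 27527 / 2496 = 11.03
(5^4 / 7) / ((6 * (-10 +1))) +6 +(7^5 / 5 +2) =6365041 / 1890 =3367.75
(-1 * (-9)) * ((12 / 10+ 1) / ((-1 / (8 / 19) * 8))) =-1.04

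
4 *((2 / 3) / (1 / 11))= 88 / 3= 29.33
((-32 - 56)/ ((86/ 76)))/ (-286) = 152/ 559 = 0.27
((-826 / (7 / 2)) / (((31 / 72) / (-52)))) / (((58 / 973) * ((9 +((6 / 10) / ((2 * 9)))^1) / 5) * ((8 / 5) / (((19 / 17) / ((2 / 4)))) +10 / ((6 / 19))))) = 18376669584000 / 2248452041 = 8173.03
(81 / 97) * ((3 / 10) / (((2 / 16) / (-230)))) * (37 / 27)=-61272 / 97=-631.67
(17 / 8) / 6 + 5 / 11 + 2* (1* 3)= 3595 / 528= 6.81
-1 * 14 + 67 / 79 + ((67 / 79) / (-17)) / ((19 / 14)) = -336535 / 25517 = -13.19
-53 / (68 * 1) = -53 / 68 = -0.78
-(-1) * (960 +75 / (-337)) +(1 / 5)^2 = 8086462 / 8425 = 959.82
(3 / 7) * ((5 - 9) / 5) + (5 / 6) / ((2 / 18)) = 7.16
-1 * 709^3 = -356400829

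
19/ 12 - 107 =-1265/ 12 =-105.42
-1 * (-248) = 248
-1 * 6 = -6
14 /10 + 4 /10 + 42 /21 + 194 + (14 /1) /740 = 73193 /370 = 197.82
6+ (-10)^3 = -994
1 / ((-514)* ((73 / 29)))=-29 / 37522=-0.00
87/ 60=29/ 20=1.45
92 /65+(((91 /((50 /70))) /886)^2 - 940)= -239449904843 /255123700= -938.56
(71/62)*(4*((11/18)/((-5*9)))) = -781/12555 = -0.06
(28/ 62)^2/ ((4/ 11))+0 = 539/ 961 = 0.56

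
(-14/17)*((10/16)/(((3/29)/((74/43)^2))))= -1389535/94299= -14.74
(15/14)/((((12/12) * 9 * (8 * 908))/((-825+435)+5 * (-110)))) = -1175/76272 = -0.02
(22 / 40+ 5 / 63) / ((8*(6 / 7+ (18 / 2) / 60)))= 793 / 10152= 0.08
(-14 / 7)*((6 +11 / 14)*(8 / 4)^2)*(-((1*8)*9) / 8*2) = 6840 / 7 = 977.14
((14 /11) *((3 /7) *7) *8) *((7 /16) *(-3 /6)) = -147 /22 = -6.68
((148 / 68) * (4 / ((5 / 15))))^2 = 197136 / 289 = 682.13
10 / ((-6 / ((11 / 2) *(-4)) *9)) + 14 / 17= 2248 / 459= 4.90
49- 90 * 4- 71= -382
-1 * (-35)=35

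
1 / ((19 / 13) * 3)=13 / 57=0.23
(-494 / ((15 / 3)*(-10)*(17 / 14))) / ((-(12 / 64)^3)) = -14163968 / 11475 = -1234.33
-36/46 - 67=-1559/23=-67.78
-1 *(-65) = 65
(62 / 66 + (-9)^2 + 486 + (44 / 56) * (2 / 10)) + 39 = 1402393 / 2310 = 607.10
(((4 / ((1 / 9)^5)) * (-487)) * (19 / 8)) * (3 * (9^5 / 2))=-96789648187359 / 4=-24197412046839.75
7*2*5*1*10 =700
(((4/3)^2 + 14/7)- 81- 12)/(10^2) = -803/900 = -0.89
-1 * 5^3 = -125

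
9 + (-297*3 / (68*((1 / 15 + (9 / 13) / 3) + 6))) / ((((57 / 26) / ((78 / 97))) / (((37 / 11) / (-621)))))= 7967872881 / 884912764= 9.00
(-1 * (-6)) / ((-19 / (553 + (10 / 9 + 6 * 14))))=-11486 / 57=-201.51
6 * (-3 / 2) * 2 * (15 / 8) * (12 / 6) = -135 / 2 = -67.50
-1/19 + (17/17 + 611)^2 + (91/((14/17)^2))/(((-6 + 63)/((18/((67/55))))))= 6675742135/17822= 374578.73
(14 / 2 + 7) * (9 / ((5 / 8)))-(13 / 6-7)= 6193 / 30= 206.43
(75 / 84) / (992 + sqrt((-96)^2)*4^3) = 25 / 199808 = 0.00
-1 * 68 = -68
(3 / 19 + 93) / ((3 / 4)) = 2360 / 19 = 124.21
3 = 3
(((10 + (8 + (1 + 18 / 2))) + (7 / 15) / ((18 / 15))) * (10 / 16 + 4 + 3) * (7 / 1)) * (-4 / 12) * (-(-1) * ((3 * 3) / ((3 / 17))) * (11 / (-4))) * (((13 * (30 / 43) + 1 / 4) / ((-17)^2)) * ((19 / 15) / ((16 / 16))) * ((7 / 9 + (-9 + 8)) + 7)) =4459215065459 / 227370240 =19612.13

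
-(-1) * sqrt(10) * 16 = 16 * sqrt(10) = 50.60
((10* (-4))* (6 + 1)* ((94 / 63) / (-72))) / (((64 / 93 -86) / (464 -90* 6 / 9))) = -2943140 / 107109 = -27.48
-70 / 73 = -0.96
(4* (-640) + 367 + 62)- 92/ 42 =-44797/ 21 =-2133.19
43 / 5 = 8.60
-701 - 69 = -770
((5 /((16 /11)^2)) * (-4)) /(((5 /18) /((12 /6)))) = -1089 /16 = -68.06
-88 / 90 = -44 / 45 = -0.98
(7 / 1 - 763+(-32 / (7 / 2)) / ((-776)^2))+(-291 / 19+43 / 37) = -35659414437 / 46301689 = -770.15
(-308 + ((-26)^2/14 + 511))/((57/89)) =156551/399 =392.36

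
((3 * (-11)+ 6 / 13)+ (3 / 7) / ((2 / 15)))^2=28483569 / 33124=859.91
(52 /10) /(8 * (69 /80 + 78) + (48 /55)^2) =31460 /3821553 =0.01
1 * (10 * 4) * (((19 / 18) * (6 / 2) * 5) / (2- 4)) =-950 / 3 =-316.67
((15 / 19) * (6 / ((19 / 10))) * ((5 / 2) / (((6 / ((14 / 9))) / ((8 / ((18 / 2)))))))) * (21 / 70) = 1400 / 3249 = 0.43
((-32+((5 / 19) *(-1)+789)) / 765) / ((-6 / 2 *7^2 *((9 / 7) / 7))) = -14378 / 392445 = -0.04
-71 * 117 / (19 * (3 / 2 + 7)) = -16614 / 323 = -51.44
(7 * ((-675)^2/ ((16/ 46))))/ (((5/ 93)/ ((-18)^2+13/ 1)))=459807728625/ 8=57475966078.12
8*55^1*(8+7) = 6600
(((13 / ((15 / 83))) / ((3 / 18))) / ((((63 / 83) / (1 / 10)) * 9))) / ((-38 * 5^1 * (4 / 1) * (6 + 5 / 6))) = -89557 / 73615500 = -0.00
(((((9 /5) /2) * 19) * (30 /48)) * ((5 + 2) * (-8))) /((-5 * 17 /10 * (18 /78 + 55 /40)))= 124488 /2839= 43.85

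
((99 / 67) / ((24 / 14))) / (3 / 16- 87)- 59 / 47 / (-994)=-12558905 / 1449239078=-0.01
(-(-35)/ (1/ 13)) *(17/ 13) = 595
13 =13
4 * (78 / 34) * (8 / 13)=96 / 17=5.65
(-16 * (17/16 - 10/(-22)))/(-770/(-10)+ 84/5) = -1335/5159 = -0.26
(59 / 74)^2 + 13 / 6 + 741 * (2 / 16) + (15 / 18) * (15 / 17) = 53711837 / 558552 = 96.16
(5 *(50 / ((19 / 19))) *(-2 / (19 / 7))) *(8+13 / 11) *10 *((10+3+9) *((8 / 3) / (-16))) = 3535000 / 57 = 62017.54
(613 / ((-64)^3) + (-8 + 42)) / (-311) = -8912283 / 81526784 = -0.11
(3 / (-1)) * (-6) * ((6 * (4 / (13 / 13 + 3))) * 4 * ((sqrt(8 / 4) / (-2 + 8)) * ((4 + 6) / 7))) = 720 * sqrt(2) / 7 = 145.46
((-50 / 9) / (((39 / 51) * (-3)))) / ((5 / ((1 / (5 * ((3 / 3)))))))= 34 / 351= 0.10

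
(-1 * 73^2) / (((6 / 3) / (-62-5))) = 357043 / 2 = 178521.50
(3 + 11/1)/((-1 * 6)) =-7/3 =-2.33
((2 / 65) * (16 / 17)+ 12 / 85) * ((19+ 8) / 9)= 564 / 1105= 0.51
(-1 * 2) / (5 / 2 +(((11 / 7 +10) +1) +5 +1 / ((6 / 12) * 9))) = -252 / 2557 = -0.10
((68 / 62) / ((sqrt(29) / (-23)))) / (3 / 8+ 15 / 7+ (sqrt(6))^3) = -4904704 * sqrt(174) / 197029335+ 2058224 * sqrt(29) / 197029335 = -0.27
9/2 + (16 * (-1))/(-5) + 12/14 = 599/70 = 8.56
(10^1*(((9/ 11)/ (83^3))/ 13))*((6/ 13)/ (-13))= -540/ 13818376429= -0.00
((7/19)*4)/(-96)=-7/456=-0.02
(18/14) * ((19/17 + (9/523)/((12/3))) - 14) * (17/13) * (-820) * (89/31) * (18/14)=676845620775/10327681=65537.04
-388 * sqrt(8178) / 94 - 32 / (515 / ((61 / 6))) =-194 * sqrt(8178) / 47 - 976 / 1545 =-373.91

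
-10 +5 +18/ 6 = -2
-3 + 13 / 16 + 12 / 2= 61 / 16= 3.81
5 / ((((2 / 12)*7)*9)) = 10 / 21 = 0.48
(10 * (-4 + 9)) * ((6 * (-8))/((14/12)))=-14400/7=-2057.14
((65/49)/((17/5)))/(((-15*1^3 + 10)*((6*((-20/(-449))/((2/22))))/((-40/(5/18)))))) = 35022/9163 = 3.82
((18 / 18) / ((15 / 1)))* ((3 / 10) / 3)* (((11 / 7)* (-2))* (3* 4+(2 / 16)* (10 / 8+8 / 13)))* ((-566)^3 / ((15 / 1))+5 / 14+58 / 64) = 324806238839423 / 104832000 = 3098350.11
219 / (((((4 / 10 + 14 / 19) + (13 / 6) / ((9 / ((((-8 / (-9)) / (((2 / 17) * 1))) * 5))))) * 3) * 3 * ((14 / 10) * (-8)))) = -2808675 / 13226864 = -0.21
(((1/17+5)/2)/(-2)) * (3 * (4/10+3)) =-129/10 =-12.90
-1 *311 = -311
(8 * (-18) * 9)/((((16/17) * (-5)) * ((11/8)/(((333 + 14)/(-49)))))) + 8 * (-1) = -3844112/2695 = -1426.39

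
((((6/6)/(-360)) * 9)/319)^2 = 1/162817600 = 0.00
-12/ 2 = -6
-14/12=-7/6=-1.17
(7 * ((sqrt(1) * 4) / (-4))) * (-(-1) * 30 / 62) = -105 / 31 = -3.39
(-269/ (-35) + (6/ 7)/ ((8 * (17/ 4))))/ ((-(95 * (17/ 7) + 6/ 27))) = -41292/ 1236665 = -0.03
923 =923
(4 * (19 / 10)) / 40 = 0.19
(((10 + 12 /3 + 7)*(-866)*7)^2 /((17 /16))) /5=259292787264 /85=3050503379.58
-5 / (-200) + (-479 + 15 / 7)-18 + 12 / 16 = -494.08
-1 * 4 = -4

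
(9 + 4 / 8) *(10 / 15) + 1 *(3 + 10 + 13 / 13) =20.33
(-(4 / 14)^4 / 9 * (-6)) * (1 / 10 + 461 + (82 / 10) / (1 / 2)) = 15280 / 7203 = 2.12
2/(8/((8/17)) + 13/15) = 15/134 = 0.11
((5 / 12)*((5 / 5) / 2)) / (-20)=-1 / 96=-0.01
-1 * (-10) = 10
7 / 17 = 0.41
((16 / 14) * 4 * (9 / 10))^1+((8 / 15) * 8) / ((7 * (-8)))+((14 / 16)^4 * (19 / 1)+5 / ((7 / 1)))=6833899 / 430080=15.89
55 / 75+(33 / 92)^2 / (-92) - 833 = -9721157327 / 11680320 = -832.27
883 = 883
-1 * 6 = -6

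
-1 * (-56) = 56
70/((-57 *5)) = -14/57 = -0.25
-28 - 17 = -45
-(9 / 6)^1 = -3 / 2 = -1.50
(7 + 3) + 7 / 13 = 10.54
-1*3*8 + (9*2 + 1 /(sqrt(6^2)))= -35 /6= -5.83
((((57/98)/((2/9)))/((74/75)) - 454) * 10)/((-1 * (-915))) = -6546341/1327116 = -4.93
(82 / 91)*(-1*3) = -246 / 91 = -2.70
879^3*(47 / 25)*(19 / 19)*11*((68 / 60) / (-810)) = -221076370273 / 11250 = -19651232.91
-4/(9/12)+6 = 2/3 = 0.67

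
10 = 10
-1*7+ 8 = 1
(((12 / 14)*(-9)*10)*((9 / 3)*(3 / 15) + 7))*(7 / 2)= -2052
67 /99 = 0.68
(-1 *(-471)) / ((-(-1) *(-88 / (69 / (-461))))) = 32499 / 40568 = 0.80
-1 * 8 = -8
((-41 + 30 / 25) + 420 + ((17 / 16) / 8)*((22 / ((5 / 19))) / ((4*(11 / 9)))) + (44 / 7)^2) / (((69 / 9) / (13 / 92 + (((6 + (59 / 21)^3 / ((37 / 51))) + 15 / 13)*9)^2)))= 22916984687664940455158349 / 3612435536287585280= 6343915.19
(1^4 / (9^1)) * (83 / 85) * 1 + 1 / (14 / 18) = 7466 / 5355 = 1.39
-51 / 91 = -0.56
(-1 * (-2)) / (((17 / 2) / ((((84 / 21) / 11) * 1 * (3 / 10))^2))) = 144 / 51425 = 0.00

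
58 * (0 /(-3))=0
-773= -773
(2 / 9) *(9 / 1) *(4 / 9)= 8 / 9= 0.89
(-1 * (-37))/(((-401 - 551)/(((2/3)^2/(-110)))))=37/235620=0.00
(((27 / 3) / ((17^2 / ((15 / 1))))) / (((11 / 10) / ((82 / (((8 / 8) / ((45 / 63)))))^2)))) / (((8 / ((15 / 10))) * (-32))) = -85100625 / 9969344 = -8.54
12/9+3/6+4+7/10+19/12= 487/60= 8.12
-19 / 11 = -1.73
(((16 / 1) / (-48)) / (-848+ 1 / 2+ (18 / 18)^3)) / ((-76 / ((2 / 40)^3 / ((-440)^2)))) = -1 / 298921497600000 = -0.00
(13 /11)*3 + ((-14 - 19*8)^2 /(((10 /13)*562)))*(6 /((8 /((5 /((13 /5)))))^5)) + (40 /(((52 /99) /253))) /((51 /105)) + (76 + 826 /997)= 974429344314518210353 /24515256031625216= 39747.88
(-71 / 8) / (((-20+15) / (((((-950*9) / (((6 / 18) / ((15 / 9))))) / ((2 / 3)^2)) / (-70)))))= 546345 / 224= 2439.04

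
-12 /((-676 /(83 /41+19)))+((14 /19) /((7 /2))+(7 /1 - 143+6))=-17037780 /131651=-129.42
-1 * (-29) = 29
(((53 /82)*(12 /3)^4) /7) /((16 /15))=6360 /287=22.16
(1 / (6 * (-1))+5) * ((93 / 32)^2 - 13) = -135227 / 6144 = -22.01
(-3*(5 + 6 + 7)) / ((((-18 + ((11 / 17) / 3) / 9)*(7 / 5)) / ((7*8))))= 991440 / 8251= 120.16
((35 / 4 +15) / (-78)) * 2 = -95 / 156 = -0.61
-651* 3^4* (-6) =316386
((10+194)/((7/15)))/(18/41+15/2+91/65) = 1254600/26803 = 46.81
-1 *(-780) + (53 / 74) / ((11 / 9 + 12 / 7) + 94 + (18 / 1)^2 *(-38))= 44418364941 / 56946626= 780.00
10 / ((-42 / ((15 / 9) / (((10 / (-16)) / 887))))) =35480 / 63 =563.17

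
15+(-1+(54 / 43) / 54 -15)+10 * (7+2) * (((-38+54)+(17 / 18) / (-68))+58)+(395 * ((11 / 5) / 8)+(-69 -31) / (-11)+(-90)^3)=-2732897549 / 3784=-722224.51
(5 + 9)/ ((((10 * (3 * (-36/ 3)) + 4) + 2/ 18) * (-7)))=18/ 3203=0.01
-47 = -47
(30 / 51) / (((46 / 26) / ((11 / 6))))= 715 / 1173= 0.61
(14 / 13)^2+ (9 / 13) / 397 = 77929 / 67093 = 1.16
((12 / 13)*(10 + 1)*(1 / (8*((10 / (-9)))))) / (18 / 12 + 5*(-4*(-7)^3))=-297 / 1783990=-0.00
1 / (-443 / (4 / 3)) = -4 / 1329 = -0.00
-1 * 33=-33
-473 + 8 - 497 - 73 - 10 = -1045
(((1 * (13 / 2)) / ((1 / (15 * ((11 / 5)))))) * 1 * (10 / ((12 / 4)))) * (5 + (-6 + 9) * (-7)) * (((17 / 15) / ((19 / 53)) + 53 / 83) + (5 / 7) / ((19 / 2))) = -1468131808 / 33117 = -44331.67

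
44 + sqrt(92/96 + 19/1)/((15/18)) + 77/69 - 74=-1993/69 + sqrt(2874)/10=-23.52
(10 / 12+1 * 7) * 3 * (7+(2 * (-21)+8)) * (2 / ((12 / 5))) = -2115 / 4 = -528.75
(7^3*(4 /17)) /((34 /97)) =66542 /289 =230.25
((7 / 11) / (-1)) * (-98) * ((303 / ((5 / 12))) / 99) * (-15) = -831432 / 121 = -6871.34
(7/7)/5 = 1/5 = 0.20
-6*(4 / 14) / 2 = -6 / 7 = -0.86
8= 8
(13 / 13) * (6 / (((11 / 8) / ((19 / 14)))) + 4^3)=5384 / 77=69.92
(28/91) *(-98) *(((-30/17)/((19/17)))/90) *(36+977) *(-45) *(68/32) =-12657435/247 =-51244.68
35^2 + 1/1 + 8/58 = 35558/29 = 1226.14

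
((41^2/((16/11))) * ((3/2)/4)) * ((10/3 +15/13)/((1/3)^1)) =9707775/1664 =5834.00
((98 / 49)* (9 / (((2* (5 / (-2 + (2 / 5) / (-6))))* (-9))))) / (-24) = -31 / 1800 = -0.02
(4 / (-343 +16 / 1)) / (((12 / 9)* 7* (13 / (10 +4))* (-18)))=1 / 12753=0.00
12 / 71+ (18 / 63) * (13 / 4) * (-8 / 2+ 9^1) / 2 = 4951 / 1988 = 2.49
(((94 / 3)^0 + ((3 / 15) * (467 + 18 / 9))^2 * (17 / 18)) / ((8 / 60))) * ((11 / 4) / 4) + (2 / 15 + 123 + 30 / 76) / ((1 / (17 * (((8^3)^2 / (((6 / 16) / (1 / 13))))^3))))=353288205576964365611731949 / 1081978560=326520523268930916.35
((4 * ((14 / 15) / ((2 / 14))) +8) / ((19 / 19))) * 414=70656 / 5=14131.20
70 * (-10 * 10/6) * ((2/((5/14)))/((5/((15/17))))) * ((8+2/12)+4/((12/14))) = -754600/51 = -14796.08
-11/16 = -0.69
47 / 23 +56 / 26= 4.20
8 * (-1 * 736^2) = -4333568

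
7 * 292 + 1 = 2045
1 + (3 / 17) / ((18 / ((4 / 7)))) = 359 / 357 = 1.01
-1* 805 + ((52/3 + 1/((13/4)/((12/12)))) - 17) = -31370/39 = -804.36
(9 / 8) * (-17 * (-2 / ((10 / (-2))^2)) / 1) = 153 / 100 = 1.53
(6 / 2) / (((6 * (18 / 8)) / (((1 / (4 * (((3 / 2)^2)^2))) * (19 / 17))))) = 0.01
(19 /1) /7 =19 /7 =2.71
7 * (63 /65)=441 /65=6.78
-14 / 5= -2.80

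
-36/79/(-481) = 36/37999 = 0.00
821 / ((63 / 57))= 15599 / 21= 742.81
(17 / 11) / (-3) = -17 / 33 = -0.52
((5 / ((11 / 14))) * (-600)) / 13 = -42000 / 143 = -293.71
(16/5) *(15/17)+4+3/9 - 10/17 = 6.57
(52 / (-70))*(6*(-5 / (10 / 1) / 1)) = 78 / 35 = 2.23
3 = 3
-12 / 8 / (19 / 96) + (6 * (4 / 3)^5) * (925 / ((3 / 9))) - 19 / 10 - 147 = 359133263 / 5130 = 70006.48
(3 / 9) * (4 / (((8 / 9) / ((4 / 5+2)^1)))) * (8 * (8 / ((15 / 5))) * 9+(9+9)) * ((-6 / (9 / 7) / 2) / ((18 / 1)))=-343 / 3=-114.33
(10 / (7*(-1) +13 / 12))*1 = -120 / 71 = -1.69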